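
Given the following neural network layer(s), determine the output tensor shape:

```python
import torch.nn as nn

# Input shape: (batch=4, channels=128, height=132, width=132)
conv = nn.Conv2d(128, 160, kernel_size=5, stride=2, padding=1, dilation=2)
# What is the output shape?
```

Input: (4, 128, 132, 132) -> Output: (4, 160, 63, 63)

Answer: (4, 160, 63, 63)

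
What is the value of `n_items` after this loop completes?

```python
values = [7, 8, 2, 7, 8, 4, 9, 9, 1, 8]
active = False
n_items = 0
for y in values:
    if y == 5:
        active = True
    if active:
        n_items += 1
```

Count elements after first 5 in [7, 8, 2, 7, 8, 4, 9, 9, 1, 8]
`n_items` takes the values: 0

Answer: 0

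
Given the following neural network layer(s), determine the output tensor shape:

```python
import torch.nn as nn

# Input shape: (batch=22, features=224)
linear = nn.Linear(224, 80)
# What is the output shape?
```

Input: (22, 224) -> Output: (22, 80)

Answer: (22, 80)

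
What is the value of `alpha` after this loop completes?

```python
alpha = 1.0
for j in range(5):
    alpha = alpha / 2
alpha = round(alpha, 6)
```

Halving LR 5 times: 1 / 2^5
`alpha` takes the values: 1.0 → 0.5 → 0.25 → 0.125 → 0.0625 → 0.03125

Answer: 0.03125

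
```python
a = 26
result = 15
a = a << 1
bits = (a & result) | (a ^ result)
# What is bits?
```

Trace:
`a = 26` → a = 26
`result = 15` → result = 15
`a = a << 1` → a = 52
`bits = (a & result) | (a ^ result)` → bits = 63
So bits = 63

Answer: 63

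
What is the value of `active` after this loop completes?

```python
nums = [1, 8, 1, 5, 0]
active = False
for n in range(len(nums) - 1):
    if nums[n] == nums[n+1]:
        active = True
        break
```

Check consecutive duplicates in [1, 8, 1, 5, 0]
`active` takes the values: False

Answer: False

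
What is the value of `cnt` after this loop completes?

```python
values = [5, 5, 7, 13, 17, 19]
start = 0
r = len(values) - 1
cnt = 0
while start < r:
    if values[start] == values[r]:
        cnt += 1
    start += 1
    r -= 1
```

Count matching pairs from ends
`cnt` takes the values: 0

Answer: 0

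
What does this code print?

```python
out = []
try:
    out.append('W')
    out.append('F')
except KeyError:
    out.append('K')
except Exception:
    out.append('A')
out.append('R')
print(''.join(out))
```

Execution trace: 'W' (try body) → 'F' (try body, no exception) → 'R' (after the try/except). Output: WFR

Answer: WFR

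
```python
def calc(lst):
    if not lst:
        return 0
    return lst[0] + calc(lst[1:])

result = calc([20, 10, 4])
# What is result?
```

20 + 10 + 4 + 0 = 34

Answer: 34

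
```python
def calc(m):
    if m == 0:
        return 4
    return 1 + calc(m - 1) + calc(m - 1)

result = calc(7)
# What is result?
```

calc(m) = 1 + 2·calc(m-1), calc(0)=4. Closed form: (4+1)·2^7 - 1 = 639.

Answer: 639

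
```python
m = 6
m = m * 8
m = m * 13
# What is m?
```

Trace:
`m = 6` → m = 6
`m = m * 8` → m = 48
`m = m * 13` → m = 624
So m = 624

Answer: 624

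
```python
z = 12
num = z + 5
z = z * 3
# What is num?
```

Trace:
`z = 12` → z = 12
`num = z + 5` → num = 17
`z = z * 3` → z = 36
So num = 17

Answer: 17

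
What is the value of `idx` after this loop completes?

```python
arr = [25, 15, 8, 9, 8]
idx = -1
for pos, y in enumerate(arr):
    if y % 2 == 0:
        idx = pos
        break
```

First even number index in [25, 15, 8, 9, 8]
`idx` takes the values: -1 → 2

Answer: 2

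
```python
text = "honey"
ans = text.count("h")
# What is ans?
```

Trace:
`text = "honey"` → text = 'honey'
`ans = text.count("h")` → ans = 1
So ans = 1

Answer: 1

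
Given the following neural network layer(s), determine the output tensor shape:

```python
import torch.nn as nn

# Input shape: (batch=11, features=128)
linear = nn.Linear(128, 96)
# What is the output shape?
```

Input: (11, 128) -> Output: (11, 96)

Answer: (11, 96)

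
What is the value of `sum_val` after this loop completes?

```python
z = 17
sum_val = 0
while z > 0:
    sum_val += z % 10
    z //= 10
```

Sum digits of 17
`sum_val` takes the values: 0 → 7 → 8

Answer: 8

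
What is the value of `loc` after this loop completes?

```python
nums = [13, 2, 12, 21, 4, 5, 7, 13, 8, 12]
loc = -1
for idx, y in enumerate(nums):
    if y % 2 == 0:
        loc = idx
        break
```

First even number index in [13, 2, 12, 21, 4, 5, 7, 13, 8, 12]
`loc` takes the values: -1 → 1

Answer: 1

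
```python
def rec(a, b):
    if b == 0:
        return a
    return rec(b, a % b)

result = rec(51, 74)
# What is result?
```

rec(51, 74) -> rec(74, 51) -> rec(51, 23) -> rec(23, 5) -> rec(5, 3) -> rec(3, 2) -> rec(2, 1) -> rec(1, 0) -> 1

Answer: 1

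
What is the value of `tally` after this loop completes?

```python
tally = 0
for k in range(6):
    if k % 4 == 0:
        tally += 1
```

Count numbers divisible by 4 in range(6)
`tally` takes the values: 0 → 1 → 2

Answer: 2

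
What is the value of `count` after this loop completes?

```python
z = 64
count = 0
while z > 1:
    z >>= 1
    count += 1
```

Count right shifts until 1
`count` takes the values: 0 → 1 → 2 → 3 → 4 → 5 → 6

Answer: 6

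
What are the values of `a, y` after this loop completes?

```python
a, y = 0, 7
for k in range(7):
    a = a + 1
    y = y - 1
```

a goes 0→7, y goes 7→0
`a, y` takes the values: (0, 7) → (1, 7) → (1, 6) → (2, 6) → (2, 5) → (3, 5) → (3, 4) → (4, 4) → (4, 3) → (5, 3) → (5, 2) → (6, 2) → (6, 1) → (7, 1) → (7, 0)

Answer: 7, 0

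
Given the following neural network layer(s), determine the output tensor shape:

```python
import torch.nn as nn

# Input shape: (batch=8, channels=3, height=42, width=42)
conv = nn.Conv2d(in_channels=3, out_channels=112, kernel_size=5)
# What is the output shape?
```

Input: (8, 3, 42, 42) -> Output: (8, 112, 38, 38)

Answer: (8, 112, 38, 38)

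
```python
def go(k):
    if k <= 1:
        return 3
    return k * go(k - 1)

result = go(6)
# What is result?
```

go(6) = 6 * 5 * 4 * 3 * 2 * 3 = 2160

Answer: 2160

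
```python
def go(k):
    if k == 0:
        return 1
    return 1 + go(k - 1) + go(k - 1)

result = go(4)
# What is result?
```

go(k) = 1 + 2·go(k-1), go(0)=1. Closed form: (1+1)·2^4 - 1 = 31.

Answer: 31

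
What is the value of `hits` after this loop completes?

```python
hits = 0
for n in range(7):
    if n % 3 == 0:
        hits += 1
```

Count numbers divisible by 3 in range(7)
`hits` takes the values: 0 → 1 → 2 → 3

Answer: 3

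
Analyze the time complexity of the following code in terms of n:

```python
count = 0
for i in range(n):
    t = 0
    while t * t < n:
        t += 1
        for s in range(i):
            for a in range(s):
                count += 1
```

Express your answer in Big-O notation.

Each loop level contributes: n × √n × n × n. Multiplying the contributions gives O(n^3√n).

Answer: O(n^3√n)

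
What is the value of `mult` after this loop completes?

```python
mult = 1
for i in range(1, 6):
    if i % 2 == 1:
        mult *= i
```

Product of odd numbers 1 to 5
`mult` takes the values: 1 → 3 → 15

Answer: 15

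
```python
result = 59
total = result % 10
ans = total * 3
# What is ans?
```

Trace:
`result = 59` → result = 59
`total = result % 10` → total = 9
`ans = total * 3` → ans = 27
So ans = 27

Answer: 27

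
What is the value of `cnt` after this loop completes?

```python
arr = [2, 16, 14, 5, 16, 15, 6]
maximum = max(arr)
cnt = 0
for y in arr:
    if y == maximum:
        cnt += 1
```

Count of max value 16 in [2, 16, 14, 5, 16, 15, 6]
`cnt` takes the values: 0 → 1 → 2

Answer: 2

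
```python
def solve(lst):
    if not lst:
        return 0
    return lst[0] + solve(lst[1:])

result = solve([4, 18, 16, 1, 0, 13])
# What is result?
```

4 + 18 + 16 + 1 + 0 + 13 + 0 = 52

Answer: 52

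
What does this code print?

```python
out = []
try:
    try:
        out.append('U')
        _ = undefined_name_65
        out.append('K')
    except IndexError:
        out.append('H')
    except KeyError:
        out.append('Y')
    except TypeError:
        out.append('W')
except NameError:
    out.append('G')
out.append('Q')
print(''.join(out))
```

Execution trace: 'U' (try body) → 'G' (outer except NameError) → 'Q' (after the try/except). Output: UGQ

Answer: UGQ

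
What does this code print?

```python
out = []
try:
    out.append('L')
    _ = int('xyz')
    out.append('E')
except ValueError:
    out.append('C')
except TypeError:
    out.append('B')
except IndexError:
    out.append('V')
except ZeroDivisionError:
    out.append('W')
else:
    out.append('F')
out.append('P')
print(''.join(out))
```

Execution trace: 'L' (try body) → 'C' (except ValueError) → 'P' (after the try/except). Output: LCP

Answer: LCP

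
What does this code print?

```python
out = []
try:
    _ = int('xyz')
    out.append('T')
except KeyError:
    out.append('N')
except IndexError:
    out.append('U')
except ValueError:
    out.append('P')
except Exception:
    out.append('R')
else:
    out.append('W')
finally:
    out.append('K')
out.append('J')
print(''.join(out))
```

Execution trace: 'P' (except ValueError) → 'K' (finally) → 'J' (after the try/except). Output: PKJ

Answer: PKJ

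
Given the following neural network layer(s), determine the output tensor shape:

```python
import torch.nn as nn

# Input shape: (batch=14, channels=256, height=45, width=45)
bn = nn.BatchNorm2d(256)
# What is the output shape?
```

Input: (14, 256, 45, 45) -> Output: (14, 256, 45, 45)

Answer: (14, 256, 45, 45)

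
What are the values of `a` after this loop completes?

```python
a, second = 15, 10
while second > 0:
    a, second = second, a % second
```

GCD of 15 and 10
`a` takes the values: 15 → 10 → 5

Answer: 5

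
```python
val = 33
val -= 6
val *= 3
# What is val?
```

Trace:
`val = 33` → val = 33
`val -= 6` → val = 27
`val *= 3` → val = 81
So val = 81

Answer: 81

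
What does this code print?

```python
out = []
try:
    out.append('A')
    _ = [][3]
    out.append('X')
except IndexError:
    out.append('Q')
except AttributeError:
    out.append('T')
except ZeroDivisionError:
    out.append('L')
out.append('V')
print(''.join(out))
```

Execution trace: 'A' (try body) → 'Q' (except IndexError) → 'V' (after the try/except). Output: AQV

Answer: AQV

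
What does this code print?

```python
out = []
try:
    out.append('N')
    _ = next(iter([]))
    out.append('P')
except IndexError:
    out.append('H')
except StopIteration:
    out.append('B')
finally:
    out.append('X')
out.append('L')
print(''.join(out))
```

Execution trace: 'N' (try body) → 'B' (except StopIteration) → 'X' (finally) → 'L' (after the try/except). Output: NBXL

Answer: NBXL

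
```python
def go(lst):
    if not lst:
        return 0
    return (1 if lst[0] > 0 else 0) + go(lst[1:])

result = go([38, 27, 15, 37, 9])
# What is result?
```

Count of positive elements in [38, 27, 15, 37, 9] = 5

Answer: 5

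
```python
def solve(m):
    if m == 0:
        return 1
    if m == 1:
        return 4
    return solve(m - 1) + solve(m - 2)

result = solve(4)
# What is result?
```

Build up from base cases: solve(0)=1, solve(1)=4, solve(2)=5, solve(3)=9, solve(4)=14

Answer: 14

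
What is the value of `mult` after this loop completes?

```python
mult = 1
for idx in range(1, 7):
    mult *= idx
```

6! = 720
`mult` takes the values: 1 → 2 → 6 → 24 → 120 → 720

Answer: 720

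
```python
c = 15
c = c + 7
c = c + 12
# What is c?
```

Trace:
`c = 15` → c = 15
`c = c + 7` → c = 22
`c = c + 12` → c = 34
So c = 34

Answer: 34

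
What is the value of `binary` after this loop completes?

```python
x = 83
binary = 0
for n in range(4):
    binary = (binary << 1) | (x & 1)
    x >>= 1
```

Reverse lowest 4 bits of 83
`binary` takes the values: 0 → 1 → 3 → 6 → 12

Answer: 12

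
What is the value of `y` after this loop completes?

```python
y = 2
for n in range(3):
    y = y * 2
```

Multiply by 2, 3 times: 2 * 2^3 = 16
`y` takes the values: 2 → 4 → 8 → 16

Answer: 16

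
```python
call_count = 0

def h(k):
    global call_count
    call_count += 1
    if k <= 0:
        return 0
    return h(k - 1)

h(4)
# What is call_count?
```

Linear recursion stepping by 1: 5 calls from k=4 down to ≤0.

Answer: 5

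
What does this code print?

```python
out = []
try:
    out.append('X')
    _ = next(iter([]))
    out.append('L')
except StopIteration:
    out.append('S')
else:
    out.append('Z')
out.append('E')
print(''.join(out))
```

Execution trace: 'X' (try body) → 'S' (except StopIteration) → 'E' (after the try/except). Output: XSE

Answer: XSE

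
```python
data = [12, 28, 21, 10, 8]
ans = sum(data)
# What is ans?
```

Trace:
`data = [12, 28, 21, 10, 8]` → data = [12, 28, 21, 10, 8]
`ans = sum(data)` → ans = 79
So ans = 79

Answer: 79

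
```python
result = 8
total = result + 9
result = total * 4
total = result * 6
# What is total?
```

Trace:
`result = 8` → result = 8
`total = result + 9` → total = 17
`result = total * 4` → result = 68
`total = result * 6` → total = 408
So total = 408

Answer: 408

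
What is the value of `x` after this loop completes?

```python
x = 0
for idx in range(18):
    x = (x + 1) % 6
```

Increment mod 6, 18 times = 0
`x` takes the values: 0 → 1 → 2 → 3 → 4 → 5 → 0 → 1 → 2 → 3 → 4 → 5 → 0 → 1 → 2 → 3 → 4 → 5 → 0

Answer: 0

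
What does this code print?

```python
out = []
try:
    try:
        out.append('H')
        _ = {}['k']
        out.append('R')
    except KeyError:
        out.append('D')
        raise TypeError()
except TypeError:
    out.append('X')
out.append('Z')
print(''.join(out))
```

Execution trace: 'H' (inner try body) → 'D' (inner except KeyError) → 'X' (outer except TypeError) → 'Z' (after the try/except). Output: HDXZ

Answer: HDXZ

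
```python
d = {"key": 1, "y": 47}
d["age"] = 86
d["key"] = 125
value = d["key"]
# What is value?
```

Trace:
`d = {"key": 1, "y": 47}` → d = {'key': 1, 'y': 47}
`d["age"] = 86` → d = {'key': 1, 'y': 47, 'age': 86}
`d["key"] = 125` → d = {'key': 125, 'y': 47, 'age': 86}
`value = d["key"]` → value = 125
So value = 125

Answer: 125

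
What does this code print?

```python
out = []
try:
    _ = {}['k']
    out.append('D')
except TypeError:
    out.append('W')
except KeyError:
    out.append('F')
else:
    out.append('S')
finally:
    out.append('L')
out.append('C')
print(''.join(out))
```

Execution trace: 'F' (except KeyError) → 'L' (finally) → 'C' (after the try/except). Output: FLC

Answer: FLC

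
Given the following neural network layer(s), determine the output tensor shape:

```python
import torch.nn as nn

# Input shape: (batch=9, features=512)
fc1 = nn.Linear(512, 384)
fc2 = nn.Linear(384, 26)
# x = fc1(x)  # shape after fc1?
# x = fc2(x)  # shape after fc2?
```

Input: (9, 512) -> after fc1: (9, 384) -> Output: (9, 26)

Answer: (9, 26)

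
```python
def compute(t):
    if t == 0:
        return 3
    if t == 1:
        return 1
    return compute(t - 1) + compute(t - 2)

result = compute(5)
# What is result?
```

Build up from base cases: compute(0)=3, compute(1)=1, compute(2)=4, compute(3)=5, compute(4)=9, compute(5)=14

Answer: 14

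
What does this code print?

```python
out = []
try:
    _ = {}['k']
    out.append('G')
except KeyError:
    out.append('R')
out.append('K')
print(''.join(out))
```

Execution trace: 'R' (except KeyError) → 'K' (after the try/except). Output: RK

Answer: RK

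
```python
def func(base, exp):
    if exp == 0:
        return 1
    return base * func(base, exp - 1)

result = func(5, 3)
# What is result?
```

func(5, 3) = 5 * 5 * 5 = 125

Answer: 125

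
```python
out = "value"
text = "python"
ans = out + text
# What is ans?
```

Trace:
`out = "value"` → out = 'value'
`text = "python"` → text = 'python'
`ans = out + text` → ans = 'valuepython'
So ans = 'valuepython'

Answer: 'valuepython'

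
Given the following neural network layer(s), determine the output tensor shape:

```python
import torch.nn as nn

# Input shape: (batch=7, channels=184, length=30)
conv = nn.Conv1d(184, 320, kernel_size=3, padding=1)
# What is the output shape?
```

Input: (7, 184, 30) -> Output: (7, 320, 30)

Answer: (7, 320, 30)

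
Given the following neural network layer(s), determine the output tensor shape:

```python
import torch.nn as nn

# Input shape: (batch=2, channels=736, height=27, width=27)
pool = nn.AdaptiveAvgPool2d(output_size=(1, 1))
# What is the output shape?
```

Input: (2, 736, 27, 27) -> Output: (2, 736, 1, 1)

Answer: (2, 736, 1, 1)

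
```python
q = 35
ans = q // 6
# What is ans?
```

Trace:
`q = 35` → q = 35
`ans = q // 6` → ans = 5
So ans = 5

Answer: 5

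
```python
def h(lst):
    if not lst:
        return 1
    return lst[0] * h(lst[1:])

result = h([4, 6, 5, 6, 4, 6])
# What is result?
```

Product over [4, 6, 5, 6, 4, 6] = 4 * 6 * 5 * 6 * 4 * 6 = 17280

Answer: 17280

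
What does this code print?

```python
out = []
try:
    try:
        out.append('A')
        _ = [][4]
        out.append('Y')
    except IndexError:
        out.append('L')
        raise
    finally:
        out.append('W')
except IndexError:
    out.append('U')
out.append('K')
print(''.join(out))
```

Execution trace: 'A' (try body) → 'L' (except IndexError) → 'W' (finally) → 'U' (outer except IndexError) → 'K' (after the try/except). Output: ALWUK

Answer: ALWUK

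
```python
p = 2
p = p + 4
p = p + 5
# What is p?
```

Trace:
`p = 2` → p = 2
`p = p + 4` → p = 6
`p = p + 5` → p = 11
So p = 11

Answer: 11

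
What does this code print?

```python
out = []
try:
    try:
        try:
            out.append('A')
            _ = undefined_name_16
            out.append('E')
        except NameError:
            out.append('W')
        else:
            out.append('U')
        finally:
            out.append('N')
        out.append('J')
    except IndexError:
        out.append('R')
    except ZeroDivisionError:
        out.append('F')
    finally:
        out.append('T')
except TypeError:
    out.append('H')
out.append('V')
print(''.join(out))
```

Execution trace: 'A' (inner try body) → 'W' (inner except NameError) → 'N' (inner finally) → 'J' (try body, no exception) → 'T' (finally) → 'V' (after the try/except). Output: AWNJTV

Answer: AWNJTV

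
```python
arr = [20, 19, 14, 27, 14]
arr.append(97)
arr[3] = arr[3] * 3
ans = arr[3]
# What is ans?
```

Trace:
`arr = [20, 19, 14, 27, 14]` → arr = [20, 19, 14, 27, 14]
`arr.append(97)` → arr = [20, 19, 14, 27, 14, 97]
`arr[3] = arr[3] * 3` → arr = [20, 19, 14, 81, 14, 97]
`ans = arr[3]` → ans = 81
So ans = 81

Answer: 81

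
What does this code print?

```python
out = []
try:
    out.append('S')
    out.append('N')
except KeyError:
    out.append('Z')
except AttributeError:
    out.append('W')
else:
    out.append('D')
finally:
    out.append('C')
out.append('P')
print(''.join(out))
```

Execution trace: 'S' (try body) → 'N' (try body, no exception) → 'D' (else) → 'C' (finally) → 'P' (after the try/except). Output: SNDCP

Answer: SNDCP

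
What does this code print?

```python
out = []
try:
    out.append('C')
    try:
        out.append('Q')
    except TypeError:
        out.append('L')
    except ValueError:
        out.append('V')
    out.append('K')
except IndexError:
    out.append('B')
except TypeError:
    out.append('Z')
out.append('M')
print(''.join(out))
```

Execution trace: 'C' (try body) → 'Q' (inner try body, no exception) → 'K' (try body, no exception) → 'M' (after the try/except). Output: CQKM

Answer: CQKM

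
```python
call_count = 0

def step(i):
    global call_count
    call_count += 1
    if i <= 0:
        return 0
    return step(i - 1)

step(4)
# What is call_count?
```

Linear recursion stepping by 1: 5 calls from i=4 down to ≤0.

Answer: 5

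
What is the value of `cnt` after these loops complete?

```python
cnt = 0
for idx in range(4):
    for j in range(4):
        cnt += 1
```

4 * 4 = 16
`cnt` takes the values: 0 → 1 → 2 → 3 → 4 → 5 → 6 → 7 → 8 → 9 → 10 → 11 → 12 → 13 → 14 → 15 → 16

Answer: 16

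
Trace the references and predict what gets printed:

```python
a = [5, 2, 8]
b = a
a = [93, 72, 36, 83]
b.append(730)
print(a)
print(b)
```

Key concept: rebinding vs mutation: a is rebound to a new list, b still points at the original.
Step by step:
`a = [5, 2, 8]` → a = [5, 2, 8]
`b = a` → b = [5, 2, 8] (same object as a)
`a = [93, 72, 36, 83]` → a = [93, 72, 36, 83]
`b.append(730)` → b = [5, 2, 8, 730]
`print(a)` → prints [93, 72, 36, 83]
`print(b)` → prints [5, 2, 8, 730]

Answer:
[93, 72, 36, 83]
[5, 2, 8, 730]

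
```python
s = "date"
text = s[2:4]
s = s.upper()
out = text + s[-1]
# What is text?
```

Trace:
`s = "date"` → s = 'date'
`text = s[2:4]` → text = 'te'
`s = s.upper()` → s = 'DATE'
`out = text + s[-1]` → out = 'teE'
So text = 'te'

Answer: 'te'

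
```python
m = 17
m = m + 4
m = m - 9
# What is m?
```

Trace:
`m = 17` → m = 17
`m = m + 4` → m = 21
`m = m - 9` → m = 12
So m = 12

Answer: 12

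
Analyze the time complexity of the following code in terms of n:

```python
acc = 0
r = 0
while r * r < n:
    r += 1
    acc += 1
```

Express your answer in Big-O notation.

Each loop level contributes: √n. Multiplying the contributions gives O(√n).

Answer: O(√n)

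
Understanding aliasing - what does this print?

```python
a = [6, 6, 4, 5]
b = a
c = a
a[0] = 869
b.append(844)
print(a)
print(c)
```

Key concept: multiple aliases.
Step by step:
`a = [6, 6, 4, 5]` → a = [6, 6, 4, 5]
`b = a` → b = [6, 6, 4, 5] (same object as a)
`c = a` → c = [6, 6, 4, 5] (same object as a, b)
`a[0] = 869` → a = [869, 6, 4, 5] (same object as b, c); b = [869, 6, 4, 5] (same object as a, c); c = [869, 6, 4, 5] (same object as a, b)
`b.append(844)` → a = [869, 6, 4, 5, 844] (same object as b, c); b = [869, 6, 4, 5, 844] (same object as a, c); c = [869, 6, 4, 5, 844] (same object as a, b)
`print(a)` → prints [869, 6, 4, 5, 844]
`print(c)` → prints [869, 6, 4, 5, 844]

Answer:
[869, 6, 4, 5, 844]
[869, 6, 4, 5, 844]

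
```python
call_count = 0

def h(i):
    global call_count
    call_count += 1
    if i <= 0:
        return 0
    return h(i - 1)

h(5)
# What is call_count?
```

Linear recursion stepping by 1: 6 calls from i=5 down to ≤0.

Answer: 6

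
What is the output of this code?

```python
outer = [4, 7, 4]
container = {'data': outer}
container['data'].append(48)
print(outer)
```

Key concept: dict holds reference to list.
Step by step:
`outer = [4, 7, 4]` → outer = [4, 7, 4]
`container = {'data': outer}` → container = {'data': [4, 7, 4]}
`container['data'].append(48)` → outer = [4, 7, 4, 48]; container = {'data': [4, 7, 4, 48]}
`print(outer)` → prints [4, 7, 4, 48]

Answer: [4, 7, 4, 48]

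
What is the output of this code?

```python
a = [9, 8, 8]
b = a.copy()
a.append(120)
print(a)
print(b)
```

Key concept: list.copy() creates independent copy.
Step by step:
`a = [9, 8, 8]` → a = [9, 8, 8]
`b = a.copy()` → b = [9, 8, 8]
`a.append(120)` → a = [9, 8, 8, 120]
`print(a)` → prints [9, 8, 8, 120]
`print(b)` → prints [9, 8, 8]

Answer:
[9, 8, 8, 120]
[9, 8, 8]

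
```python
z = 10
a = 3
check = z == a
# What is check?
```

Trace:
`z = 10` → z = 10
`a = 3` → a = 3
`check = z == a` → check = False
So check = False

Answer: False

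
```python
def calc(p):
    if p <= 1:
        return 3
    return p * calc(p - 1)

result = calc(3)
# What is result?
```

calc(3) = 3 * 2 * 3 = 18

Answer: 18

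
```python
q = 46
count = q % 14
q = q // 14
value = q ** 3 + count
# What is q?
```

Trace:
`q = 46` → q = 46
`count = q % 14` → count = 4
`q = q // 14` → q = 3
`value = q ** 3 + count` → value = 31
So q = 3

Answer: 3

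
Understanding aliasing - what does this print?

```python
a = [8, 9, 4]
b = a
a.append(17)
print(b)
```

Key concept: basic list aliasing.
Step by step:
`a = [8, 9, 4]` → a = [8, 9, 4]
`b = a` → b = [8, 9, 4] (same object as a)
`a.append(17)` → a = [8, 9, 4, 17] (same object as b); b = [8, 9, 4, 17] (same object as a)
`print(b)` → prints [8, 9, 4, 17]

Answer: [8, 9, 4, 17]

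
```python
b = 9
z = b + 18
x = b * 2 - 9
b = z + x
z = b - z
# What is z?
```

Trace:
`b = 9` → b = 9
`z = b + 18` → z = 27
`x = b * 2 - 9` → x = 9
`b = z + x` → b = 36
`z = b - z` → z = 9
So z = 9

Answer: 9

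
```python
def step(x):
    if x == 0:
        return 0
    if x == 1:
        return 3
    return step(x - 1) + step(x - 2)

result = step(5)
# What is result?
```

Build up from base cases: step(0)=0, step(1)=3, step(2)=3, step(3)=6, step(4)=9, step(5)=15

Answer: 15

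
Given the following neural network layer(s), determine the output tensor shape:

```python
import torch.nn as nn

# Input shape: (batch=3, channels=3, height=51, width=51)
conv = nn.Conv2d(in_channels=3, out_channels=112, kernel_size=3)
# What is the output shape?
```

Input: (3, 3, 51, 51) -> Output: (3, 112, 49, 49)

Answer: (3, 112, 49, 49)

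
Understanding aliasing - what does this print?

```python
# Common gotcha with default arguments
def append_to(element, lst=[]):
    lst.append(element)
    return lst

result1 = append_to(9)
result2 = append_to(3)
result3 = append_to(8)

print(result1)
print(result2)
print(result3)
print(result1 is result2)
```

Key concept: mutable default argument gotcha.
Step by step:
`result1 = append_to(9)` → result1 = [9]
`result2 = append_to(3)` → result1 = [9, 3] (same object as result2); result2 = [9, 3] (same object as result1)
`result3 = append_to(8)` → result1 = [9, 3, 8] (same object as result2, result3); result2 = [9, 3, 8] (same object as result1, result3); result3 = [9, 3, 8] (same object as result1, result2)
`print(result1)` → prints [9, 3, 8]
`print(result2)` → prints [9, 3, 8]
`print(result3)` → prints [9, 3, 8]
`print(result1 is result2)` → prints True

Answer:
[9, 3, 8]
[9, 3, 8]
[9, 3, 8]
True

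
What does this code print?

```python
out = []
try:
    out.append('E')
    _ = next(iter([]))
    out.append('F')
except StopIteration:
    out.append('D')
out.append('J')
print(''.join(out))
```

Execution trace: 'E' (try body) → 'D' (except StopIteration) → 'J' (after the try/except). Output: EDJ

Answer: EDJ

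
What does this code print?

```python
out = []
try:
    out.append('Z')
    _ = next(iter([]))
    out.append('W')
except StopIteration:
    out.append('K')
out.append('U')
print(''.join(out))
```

Execution trace: 'Z' (try body) → 'K' (except StopIteration) → 'U' (after the try/except). Output: ZKU

Answer: ZKU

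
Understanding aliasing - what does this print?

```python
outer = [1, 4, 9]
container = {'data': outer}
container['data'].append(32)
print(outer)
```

Key concept: dict holds reference to list.
Step by step:
`outer = [1, 4, 9]` → outer = [1, 4, 9]
`container = {'data': outer}` → container = {'data': [1, 4, 9]}
`container['data'].append(32)` → outer = [1, 4, 9, 32]; container = {'data': [1, 4, 9, 32]}
`print(outer)` → prints [1, 4, 9, 32]

Answer: [1, 4, 9, 32]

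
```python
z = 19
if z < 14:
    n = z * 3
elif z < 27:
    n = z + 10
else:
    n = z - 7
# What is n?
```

Trace:
`z = 19` → z = 19
`if z < 14: ...` → z < 14 is False, z < 27 is True → n = 29
So n = 29

Answer: 29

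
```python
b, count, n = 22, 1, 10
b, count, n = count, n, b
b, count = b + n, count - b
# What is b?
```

Trace:
`b, count, n = 22, 1, 10` → b = 22; count = 1; n = 10
`b, count, n = count, n, b` → b = 1; count = 10; n = 22
`b, count = b + n, count - b` → b = 23; count = 9
So b = 23

Answer: 23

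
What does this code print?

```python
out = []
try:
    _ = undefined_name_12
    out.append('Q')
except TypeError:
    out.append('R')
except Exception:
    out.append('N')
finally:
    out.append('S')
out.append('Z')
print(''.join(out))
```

Execution trace: 'N' (except Exception) → 'S' (finally) → 'Z' (after the try/except). Output: NSZ

Answer: NSZ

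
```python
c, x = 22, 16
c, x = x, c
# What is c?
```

Trace:
`c, x = 22, 16` → c = 22; x = 16
`c, x = x, c` → c = 16; x = 22
So c = 16

Answer: 16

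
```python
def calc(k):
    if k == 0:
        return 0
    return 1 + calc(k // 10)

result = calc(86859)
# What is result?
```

Count of digits of 86859: 5

Answer: 5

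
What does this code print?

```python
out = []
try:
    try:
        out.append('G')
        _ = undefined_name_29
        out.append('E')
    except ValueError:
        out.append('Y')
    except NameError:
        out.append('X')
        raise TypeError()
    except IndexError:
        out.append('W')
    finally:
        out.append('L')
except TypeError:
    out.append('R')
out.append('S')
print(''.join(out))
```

Execution trace: 'G' (inner try body) → 'X' (inner except NameError) → 'L' (inner finally) → 'R' (outer except TypeError) → 'S' (after the try/except). Output: GXLRS

Answer: GXLRS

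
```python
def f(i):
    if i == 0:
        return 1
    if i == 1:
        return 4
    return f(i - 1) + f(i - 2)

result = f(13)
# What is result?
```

Build up from base cases: f(0)=1, f(1)=4, f(2)=5, f(3)=9, f(4)=14, f(5)=23, f(6)=37, ..., f(13)=1076

Answer: 1076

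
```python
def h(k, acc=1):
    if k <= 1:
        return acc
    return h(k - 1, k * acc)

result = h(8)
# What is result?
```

Accumulator trace (n, acc): (8, 1) -> (7, 8) -> (6, 56) -> (5, 336) -> (4, 1680) -> (3, 6720) -> (2, 20160) -> (1, 40320) -> return 40320

Answer: 40320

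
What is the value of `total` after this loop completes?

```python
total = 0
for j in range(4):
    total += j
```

Sum of 0 to 3 = 6
`total` takes the values: 0 → 1 → 3 → 6

Answer: 6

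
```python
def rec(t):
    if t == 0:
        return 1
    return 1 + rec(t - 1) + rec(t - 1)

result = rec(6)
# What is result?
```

rec(t) = 1 + 2·rec(t-1), rec(0)=1. Closed form: (1+1)·2^6 - 1 = 127.

Answer: 127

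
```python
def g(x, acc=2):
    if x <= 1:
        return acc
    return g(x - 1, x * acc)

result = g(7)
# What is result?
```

Accumulator trace (n, acc): (7, 2) -> (6, 14) -> (5, 84) -> (4, 420) -> (3, 1680) -> (2, 5040) -> (1, 10080) -> return 10080

Answer: 10080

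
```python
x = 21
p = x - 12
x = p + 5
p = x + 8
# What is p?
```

Trace:
`x = 21` → x = 21
`p = x - 12` → p = 9
`x = p + 5` → x = 14
`p = x + 8` → p = 22
So p = 22

Answer: 22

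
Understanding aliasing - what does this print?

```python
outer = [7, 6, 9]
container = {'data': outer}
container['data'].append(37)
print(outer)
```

Key concept: dict holds reference to list.
Step by step:
`outer = [7, 6, 9]` → outer = [7, 6, 9]
`container = {'data': outer}` → container = {'data': [7, 6, 9]}
`container['data'].append(37)` → outer = [7, 6, 9, 37]; container = {'data': [7, 6, 9, 37]}
`print(outer)` → prints [7, 6, 9, 37]

Answer: [7, 6, 9, 37]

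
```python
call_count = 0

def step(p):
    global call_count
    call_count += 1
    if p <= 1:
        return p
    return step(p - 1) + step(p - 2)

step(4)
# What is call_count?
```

Calls(p) = 1 + Calls(p-1) + Calls(p-2); Calls(0)=Calls(1)=1. For p=4 this gives 9.

Answer: 9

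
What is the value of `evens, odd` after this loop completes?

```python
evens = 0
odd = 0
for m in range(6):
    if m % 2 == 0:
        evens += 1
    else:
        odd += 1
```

Count evens and odds in range(6)
`evens, odd` takes the values: (0, 0) → (1, 0) → (1, 1) → (2, 1) → (2, 2) → (3, 2) → (3, 3)

Answer: 3, 3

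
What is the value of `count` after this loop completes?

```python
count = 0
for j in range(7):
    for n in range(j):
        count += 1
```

Triangle number: 0+1+2+...+6
`count` takes the values: 0 → 1 → 2 → 3 → 4 → 5 → 6 → 7 → 8 → 9 → 10 → 11 → 12 → 13 → 14 → 15 → 16 → 17 → 18 → 19 → 20 → 21

Answer: 21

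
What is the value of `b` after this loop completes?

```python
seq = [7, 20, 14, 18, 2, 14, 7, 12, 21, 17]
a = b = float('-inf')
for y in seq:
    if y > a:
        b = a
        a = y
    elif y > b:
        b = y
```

Second largest (with repeats) in [7, 20, 14, 18, 2, 14, 7, 12, 21, 17]
`b` takes the values: -inf → 7 → 14 → 18 → 20

Answer: 20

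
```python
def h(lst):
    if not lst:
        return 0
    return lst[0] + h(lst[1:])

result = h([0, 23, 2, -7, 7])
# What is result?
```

0 + 23 + 2 + (-7) + 7 + 0 = 25

Answer: 25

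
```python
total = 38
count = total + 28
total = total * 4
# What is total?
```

Trace:
`total = 38` → total = 38
`count = total + 28` → count = 66
`total = total * 4` → total = 152
So total = 152

Answer: 152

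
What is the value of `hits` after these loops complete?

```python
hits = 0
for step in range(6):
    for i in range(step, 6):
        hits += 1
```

Upper triangle: 6 + 5 + ... + 1
`hits` takes the values: 0 → 1 → 2 → 3 → 4 → 5 → 6 → 7 → 8 → 9 → 10 → 11 → 12 → 13 → 14 → 15 → 16 → 17 → 18 → 19 → 20 → 21

Answer: 21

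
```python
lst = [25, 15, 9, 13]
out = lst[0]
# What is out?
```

Trace:
`lst = [25, 15, 9, 13]` → lst = [25, 15, 9, 13]
`out = lst[0]` → out = 25
So out = 25

Answer: 25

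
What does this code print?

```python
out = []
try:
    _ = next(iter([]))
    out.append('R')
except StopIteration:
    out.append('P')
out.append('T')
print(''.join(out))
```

Execution trace: 'P' (except StopIteration) → 'T' (after the try/except). Output: PT

Answer: PT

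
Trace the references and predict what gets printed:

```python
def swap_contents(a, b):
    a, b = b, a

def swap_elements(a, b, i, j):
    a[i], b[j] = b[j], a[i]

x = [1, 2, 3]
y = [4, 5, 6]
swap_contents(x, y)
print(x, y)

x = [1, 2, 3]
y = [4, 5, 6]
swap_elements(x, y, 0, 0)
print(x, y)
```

Key concept: parameter rebinding vs mutation.
Step by step:
`x = [1, 2, 3]` → x = [1, 2, 3]
`y = [4, 5, 6]` → y = [4, 5, 6]
`swap_contents(x, y)` → no visible change to tracked variables
`print(x, y)` → prints [1, 2, 3] [4, 5, 6]
`x = [1, 2, 3]` → x = [1, 2, 3]
`y = [4, 5, 6]` → y = [4, 5, 6]
`swap_elements(x, y, 0, 0)` → x = [4, 2, 3]; y = [1, 5, 6]
`print(x, y)` → prints [4, 2, 3] [1, 5, 6]

Answer:
[1, 2, 3] [4, 5, 6]
[4, 2, 3] [1, 5, 6]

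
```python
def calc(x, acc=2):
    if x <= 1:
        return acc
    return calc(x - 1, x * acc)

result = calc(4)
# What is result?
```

Accumulator trace (n, acc): (4, 2) -> (3, 8) -> (2, 24) -> (1, 48) -> return 48

Answer: 48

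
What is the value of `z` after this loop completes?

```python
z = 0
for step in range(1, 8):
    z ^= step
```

XOR of 1 to 7
`z` takes the values: 0 → 1 → 3 → 0 → 4 → 1 → 7 → 0

Answer: 0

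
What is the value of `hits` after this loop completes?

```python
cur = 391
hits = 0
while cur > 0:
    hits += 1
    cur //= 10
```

Count digits by repeated division by 10
`hits` takes the values: 0 → 1 → 2 → 3

Answer: 3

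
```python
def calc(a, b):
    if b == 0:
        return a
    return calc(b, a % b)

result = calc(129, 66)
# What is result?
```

calc(129, 66) -> calc(66, 63) -> calc(63, 3) -> calc(3, 0) -> 3

Answer: 3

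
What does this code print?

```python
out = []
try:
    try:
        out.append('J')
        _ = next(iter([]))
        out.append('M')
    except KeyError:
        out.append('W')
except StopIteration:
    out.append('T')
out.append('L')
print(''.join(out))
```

Execution trace: 'J' (try body) → 'T' (outer except StopIteration) → 'L' (after the try/except). Output: JTL

Answer: JTL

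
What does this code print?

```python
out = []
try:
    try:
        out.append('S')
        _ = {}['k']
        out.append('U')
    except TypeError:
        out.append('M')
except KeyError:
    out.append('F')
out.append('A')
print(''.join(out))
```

Execution trace: 'S' (try body) → 'F' (outer except KeyError) → 'A' (after the try/except). Output: SFA

Answer: SFA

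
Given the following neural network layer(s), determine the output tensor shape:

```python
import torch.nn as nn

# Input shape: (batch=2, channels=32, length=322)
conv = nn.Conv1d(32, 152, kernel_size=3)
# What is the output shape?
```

Input: (2, 32, 322) -> Output: (2, 152, 320)

Answer: (2, 152, 320)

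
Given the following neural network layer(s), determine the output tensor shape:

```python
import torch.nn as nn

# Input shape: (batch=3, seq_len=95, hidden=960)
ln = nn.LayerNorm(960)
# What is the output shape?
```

Input: (3, 95, 960) -> Output: (3, 95, 960)

Answer: (3, 95, 960)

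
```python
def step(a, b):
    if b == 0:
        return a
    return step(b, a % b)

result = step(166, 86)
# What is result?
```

step(166, 86) -> step(86, 80) -> step(80, 6) -> step(6, 2) -> step(2, 0) -> 2

Answer: 2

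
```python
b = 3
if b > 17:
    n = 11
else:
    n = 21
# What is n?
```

Trace:
`b = 3` → b = 3
`if b > 17: ...` → b > 17 is False, take else branch → n = 21
So n = 21

Answer: 21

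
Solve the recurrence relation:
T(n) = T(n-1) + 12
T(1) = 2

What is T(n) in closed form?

Unrolling: T(n) = T(1) + 12·(n-1) = 2 + 12(n-1) = 12n - 10.

Answer: T(n) = 12n - 10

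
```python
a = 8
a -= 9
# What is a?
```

Trace:
`a = 8` → a = 8
`a -= 9` → a = -1
So a = -1

Answer: -1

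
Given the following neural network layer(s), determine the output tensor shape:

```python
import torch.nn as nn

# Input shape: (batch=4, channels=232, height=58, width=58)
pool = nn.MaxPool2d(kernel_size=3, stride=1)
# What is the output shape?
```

Input: (4, 232, 58, 58) -> Output: (4, 232, 56, 56)

Answer: (4, 232, 56, 56)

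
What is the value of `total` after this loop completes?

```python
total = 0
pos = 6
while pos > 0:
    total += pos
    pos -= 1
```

Sum 6 down to 1
`total` takes the values: 0 → 6 → 11 → 15 → 18 → 20 → 21

Answer: 21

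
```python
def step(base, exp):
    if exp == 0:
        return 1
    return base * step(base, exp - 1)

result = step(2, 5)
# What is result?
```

step(2, 5) = 2 * 2 * 2 * 2 * 2 = 32

Answer: 32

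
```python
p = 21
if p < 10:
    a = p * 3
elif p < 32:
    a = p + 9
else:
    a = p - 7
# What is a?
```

Trace:
`p = 21` → p = 21
`if p < 10: ...` → p < 10 is False, p < 32 is True → a = 30
So a = 30

Answer: 30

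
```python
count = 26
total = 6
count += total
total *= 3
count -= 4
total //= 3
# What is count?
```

Trace:
`count = 26` → count = 26
`total = 6` → total = 6
`count += total` → count = 32
`total *= 3` → total = 18
`count -= 4` → count = 28
`total //= 3` → total = 6
So count = 28

Answer: 28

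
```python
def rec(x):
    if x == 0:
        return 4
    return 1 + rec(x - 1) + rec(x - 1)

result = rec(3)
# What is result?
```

rec(x) = 1 + 2·rec(x-1), rec(0)=4. Closed form: (4+1)·2^3 - 1 = 39.

Answer: 39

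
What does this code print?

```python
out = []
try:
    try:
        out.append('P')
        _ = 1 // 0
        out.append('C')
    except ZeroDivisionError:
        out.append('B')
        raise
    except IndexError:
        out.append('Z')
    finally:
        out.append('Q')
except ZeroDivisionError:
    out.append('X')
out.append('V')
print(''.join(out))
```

Execution trace: 'P' (inner try body) → 'B' (inner except ZeroDivisionError) → 'Q' (inner finally) → 'X' (outer except ZeroDivisionError) → 'V' (after the try/except). Output: PBQXV

Answer: PBQXV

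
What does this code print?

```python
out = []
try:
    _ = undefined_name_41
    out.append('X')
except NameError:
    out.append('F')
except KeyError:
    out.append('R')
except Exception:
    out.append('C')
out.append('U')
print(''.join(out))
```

Execution trace: 'F' (except NameError) → 'U' (after the try/except). Output: FU

Answer: FU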